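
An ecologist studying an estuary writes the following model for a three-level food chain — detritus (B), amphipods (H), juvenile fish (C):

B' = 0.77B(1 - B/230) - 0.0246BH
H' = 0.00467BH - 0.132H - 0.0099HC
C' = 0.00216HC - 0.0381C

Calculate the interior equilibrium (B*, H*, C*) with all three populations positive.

B* ≈ 100, H* ≈ 17.6, C* ≈ 34

From dC/dt = 0: 0.00216H* = 0.0381, so H* = 17.6.
From dB/dt = 0: 0.77(1 - B*/230) = 0.0246·17.6, giving B* = 230·(1 - 0.564) = 100.
From dH/dt = 0: 0.00467·100 - 0.132 = 0.0099C*, so C* = 0.337/0.0099 = 34.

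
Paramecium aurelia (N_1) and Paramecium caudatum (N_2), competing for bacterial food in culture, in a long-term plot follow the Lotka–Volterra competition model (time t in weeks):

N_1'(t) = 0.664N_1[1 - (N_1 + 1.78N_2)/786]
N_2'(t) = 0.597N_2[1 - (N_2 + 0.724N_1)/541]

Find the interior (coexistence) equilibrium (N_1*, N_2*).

N_1* ≈ 613, N_2* ≈ 97.2

Setting both brackets to zero gives the nullclines N_1 + 1.78N_2 = 786 and 0.724N_1 + N_2 = 541.
Substituting N_2 = 541 - 0.724N_1 into the first: N_1(1 - 1.78·0.724) = 786 - 1.78·541.
So N_1* = -177/-0.289 = 613, and then N_2* = 541 - 0.724·613 = 97.2.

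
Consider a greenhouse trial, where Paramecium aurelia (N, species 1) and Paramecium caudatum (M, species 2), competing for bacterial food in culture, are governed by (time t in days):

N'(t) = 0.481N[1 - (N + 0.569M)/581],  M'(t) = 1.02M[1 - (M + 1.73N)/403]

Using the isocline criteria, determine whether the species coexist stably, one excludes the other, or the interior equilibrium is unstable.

Compare the nullcline intercepts: K1/α12 = 581/0.569 = 1020 > K2 = 403; K2/α21 = 403/1.73 = 233 < K1 = 581.
Since the inequalities point opposite ways, species 1 can invade but species 2 cannot.

species 1 excludes species 2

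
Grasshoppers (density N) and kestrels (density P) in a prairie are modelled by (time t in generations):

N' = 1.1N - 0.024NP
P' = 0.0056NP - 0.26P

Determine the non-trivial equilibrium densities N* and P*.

N* ≈ 46.4, P* ≈ 45.8

Set dP/dt = 0 with P > 0: 0.0056N - 0.26 = 0, so N* = 0.26/0.0056 = 46.4.
Set dN/dt = 0 with N > 0: 1.1 - 0.024P = 0, so P* = 1.1/0.024 = 45.8.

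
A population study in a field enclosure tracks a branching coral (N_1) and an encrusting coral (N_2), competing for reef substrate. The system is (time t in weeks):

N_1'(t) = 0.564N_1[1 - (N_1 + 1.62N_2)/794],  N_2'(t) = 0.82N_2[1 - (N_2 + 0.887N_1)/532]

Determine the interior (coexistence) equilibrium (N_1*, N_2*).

Setting both brackets to zero gives the nullclines N_1 + 1.62N_2 = 794 and 0.887N_1 + N_2 = 532.
Substituting N_2 = 532 - 0.887N_1 into the first: N_1(1 - 1.62·0.887) = 794 - 1.62·532.
So N_1* = -67.8/-0.437 = 155, and then N_2* = 532 - 0.887·155 = 394.

N_1* ≈ 155, N_2* ≈ 394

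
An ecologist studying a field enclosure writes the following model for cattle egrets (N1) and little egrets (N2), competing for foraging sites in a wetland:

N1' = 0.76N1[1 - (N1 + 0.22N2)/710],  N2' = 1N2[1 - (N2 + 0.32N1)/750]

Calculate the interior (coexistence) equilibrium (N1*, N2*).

N1* ≈ 586, N2* ≈ 562

Setting both brackets to zero gives the nullclines N1 + 0.22N2 = 710 and 0.32N1 + N2 = 750.
Substituting N2 = 750 - 0.32N1 into the first: N1(1 - 0.22·0.32) = 710 - 0.22·750.
So N1* = 545/0.93 = 586, and then N2* = 750 - 0.32·586 = 562.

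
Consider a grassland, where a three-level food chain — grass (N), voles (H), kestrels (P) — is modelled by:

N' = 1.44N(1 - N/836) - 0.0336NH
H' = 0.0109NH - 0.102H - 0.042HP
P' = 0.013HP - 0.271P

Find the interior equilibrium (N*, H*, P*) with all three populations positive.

From dP/dt = 0: 0.013H* = 0.271, so H* = 20.8.
From dN/dt = 0: 1.44(1 - N*/836) = 0.0336·20.8, giving N* = 836·(1 - 0.486) = 429.
From dH/dt = 0: 0.0109·429 - 0.102 = 0.042P*, so P* = 4.58/0.042 = 109.

N* ≈ 429, H* ≈ 20.8, P* ≈ 109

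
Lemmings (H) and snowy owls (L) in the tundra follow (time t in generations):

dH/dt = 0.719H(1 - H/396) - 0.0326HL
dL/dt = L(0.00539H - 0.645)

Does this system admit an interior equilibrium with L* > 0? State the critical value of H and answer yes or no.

Threshold H = 120; K > 120, so yes, the predator persists.

The predator equation gives dL/dt > 0 only when H > 0.645/0.00539 = 120.
Without the predator, H → K = 396. Since 396 > 120, the predator can invade and persist.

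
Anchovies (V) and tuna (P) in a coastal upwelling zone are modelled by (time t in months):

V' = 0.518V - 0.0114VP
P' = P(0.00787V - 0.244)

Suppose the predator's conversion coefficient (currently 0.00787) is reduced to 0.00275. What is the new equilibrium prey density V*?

At the interior fixed point, setting dP/dt = 0 with P > 0 fixes V* = (predator death rate)/(VP coefficient) — independent of the other coefficients.
With the change, V* = 0.244/0.00275 = 88.7; it rises from 31.

V* ≈ 88.7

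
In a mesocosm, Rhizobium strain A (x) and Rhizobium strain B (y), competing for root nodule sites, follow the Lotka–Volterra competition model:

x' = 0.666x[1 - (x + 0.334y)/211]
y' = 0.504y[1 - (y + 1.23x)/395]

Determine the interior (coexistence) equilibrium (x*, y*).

Setting both brackets to zero gives the nullclines x + 0.334y = 211 and 1.23x + y = 395.
Substituting y = 395 - 1.23x into the first: x(1 - 0.334·1.23) = 211 - 0.334·395.
So x* = 79.1/0.589 = 134, and then y* = 395 - 1.23·134 = 230.

x* ≈ 134, y* ≈ 230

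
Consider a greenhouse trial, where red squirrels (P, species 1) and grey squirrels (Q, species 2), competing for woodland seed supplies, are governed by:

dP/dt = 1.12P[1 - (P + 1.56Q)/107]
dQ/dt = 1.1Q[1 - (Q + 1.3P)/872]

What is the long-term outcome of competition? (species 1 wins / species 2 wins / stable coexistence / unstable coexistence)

Compare the nullcline intercepts: K1/α12 = 107/1.56 = 68.6 < K2 = 872; K2/α21 = 872/1.3 = 671 > K1 = 107.
Since the inequalities point opposite ways, species 2 can invade but species 1 cannot.

species 2 excludes species 1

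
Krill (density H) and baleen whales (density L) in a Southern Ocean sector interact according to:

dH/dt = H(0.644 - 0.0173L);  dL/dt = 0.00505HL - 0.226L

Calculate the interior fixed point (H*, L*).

H* ≈ 44.8, L* ≈ 37.2

Set dL/dt = 0 with L > 0: 0.00505H - 0.226 = 0, so H* = 0.226/0.00505 = 44.8.
Set dH/dt = 0 with H > 0: 0.644 - 0.0173L = 0, so L* = 0.644/0.0173 = 37.2.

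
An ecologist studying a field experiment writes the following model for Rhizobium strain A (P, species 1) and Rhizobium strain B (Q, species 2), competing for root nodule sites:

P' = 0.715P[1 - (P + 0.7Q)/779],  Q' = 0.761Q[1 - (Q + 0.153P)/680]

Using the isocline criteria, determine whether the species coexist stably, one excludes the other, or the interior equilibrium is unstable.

stable coexistence

Compare the nullcline intercepts: K1/α12 = 779/0.7 = 1110 > K2 = 680; K2/α21 = 680/0.153 = 4440 > K1 = 779.
Since both inequalities hold, each species can invade when rare, so the interior equilibrium is stable.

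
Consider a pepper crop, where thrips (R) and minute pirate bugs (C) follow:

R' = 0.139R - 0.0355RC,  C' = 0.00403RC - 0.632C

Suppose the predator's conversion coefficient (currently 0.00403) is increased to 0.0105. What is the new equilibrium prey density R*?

R* ≈ 60.2

At the interior fixed point, setting dC/dt = 0 with C > 0 fixes R* = (predator death rate)/(RC coefficient) — independent of the other coefficients.
With the change, R* = 0.632/0.0105 = 60.2; it falls from 157.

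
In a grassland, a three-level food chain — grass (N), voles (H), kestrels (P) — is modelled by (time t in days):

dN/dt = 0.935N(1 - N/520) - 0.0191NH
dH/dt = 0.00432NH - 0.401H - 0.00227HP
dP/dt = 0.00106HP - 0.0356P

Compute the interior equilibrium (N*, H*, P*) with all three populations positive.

From dP/dt = 0: 0.00106H* = 0.0356, so H* = 33.6.
From dN/dt = 0: 0.935(1 - N*/520) = 0.0191·33.6, giving N* = 520·(1 - 0.686) = 163.
From dH/dt = 0: 0.00432·163 - 0.401 = 0.00227P*, so P* = 0.304/0.00227 = 134.

N* ≈ 163, H* ≈ 33.6, P* ≈ 134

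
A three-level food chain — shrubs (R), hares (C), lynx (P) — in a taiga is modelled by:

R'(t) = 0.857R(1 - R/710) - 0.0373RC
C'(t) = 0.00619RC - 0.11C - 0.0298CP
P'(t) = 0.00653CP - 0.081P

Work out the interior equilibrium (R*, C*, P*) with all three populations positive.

From dP/dt = 0: 0.00653C* = 0.081, so C* = 12.4.
From dR/dt = 0: 0.857(1 - R*/710) = 0.0373·12.4, giving R* = 710·(1 - 0.54) = 327.
From dC/dt = 0: 0.00619·327 - 0.11 = 0.0298P*, so P* = 1.91/0.0298 = 64.2.

R* ≈ 327, C* ≈ 12.4, P* ≈ 64.2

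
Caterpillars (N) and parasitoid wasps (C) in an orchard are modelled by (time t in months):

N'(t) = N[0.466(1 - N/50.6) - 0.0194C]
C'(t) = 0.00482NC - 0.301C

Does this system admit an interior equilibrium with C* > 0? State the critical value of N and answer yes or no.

Threshold N = 62.4; K < 62.4, so no, the predator goes extinct.

The predator equation gives dC/dt > 0 only when N > 0.301/0.00482 = 62.4.
Without the predator, N → K = 50.6. Since 50.6 < 62.4, the predator cannot invade.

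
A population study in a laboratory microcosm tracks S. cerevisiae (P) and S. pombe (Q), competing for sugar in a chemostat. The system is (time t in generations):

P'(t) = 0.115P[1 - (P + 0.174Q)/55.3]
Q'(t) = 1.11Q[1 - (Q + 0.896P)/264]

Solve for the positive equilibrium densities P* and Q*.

Setting both brackets to zero gives the nullclines P + 0.174Q = 55.3 and 0.896P + Q = 264.
Substituting Q = 264 - 0.896P into the first: P(1 - 0.174·0.896) = 55.3 - 0.174·264.
So P* = 9.36/0.844 = 11.1, and then Q* = 264 - 0.896·11.1 = 254.

P* ≈ 11.1, Q* ≈ 254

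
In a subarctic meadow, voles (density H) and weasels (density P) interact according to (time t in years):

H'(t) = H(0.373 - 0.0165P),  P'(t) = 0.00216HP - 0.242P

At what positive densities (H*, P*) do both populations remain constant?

Set dP/dt = 0 with P > 0: 0.00216H - 0.242 = 0, so H* = 0.242/0.00216 = 112.
Set dH/dt = 0 with H > 0: 0.373 - 0.0165P = 0, so P* = 0.373/0.0165 = 22.6.

H* ≈ 112, P* ≈ 22.6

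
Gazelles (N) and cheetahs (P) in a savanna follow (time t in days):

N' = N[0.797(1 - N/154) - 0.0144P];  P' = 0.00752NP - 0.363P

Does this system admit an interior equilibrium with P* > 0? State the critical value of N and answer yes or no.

Threshold N = 48.3; K > 48.3, so yes, the predator persists.

The predator equation gives dP/dt > 0 only when N > 0.363/0.00752 = 48.3.
Without the predator, N → K = 154. Since 154 > 48.3, the predator can invade and persist.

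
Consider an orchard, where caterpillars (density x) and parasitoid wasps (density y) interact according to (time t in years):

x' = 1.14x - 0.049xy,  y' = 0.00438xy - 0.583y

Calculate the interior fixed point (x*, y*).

x* ≈ 133, y* ≈ 23.3

Set dy/dt = 0 with y > 0: 0.00438x - 0.583 = 0, so x* = 0.583/0.00438 = 133.
Set dx/dt = 0 with x > 0: 1.14 - 0.049y = 0, so y* = 1.14/0.049 = 23.3.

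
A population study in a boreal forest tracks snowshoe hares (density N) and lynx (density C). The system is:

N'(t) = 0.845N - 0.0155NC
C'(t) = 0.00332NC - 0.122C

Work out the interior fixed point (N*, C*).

N* ≈ 36.7, C* ≈ 54.5

Set dC/dt = 0 with C > 0: 0.00332N - 0.122 = 0, so N* = 0.122/0.00332 = 36.7.
Set dN/dt = 0 with N > 0: 0.845 - 0.0155C = 0, so C* = 0.845/0.0155 = 54.5.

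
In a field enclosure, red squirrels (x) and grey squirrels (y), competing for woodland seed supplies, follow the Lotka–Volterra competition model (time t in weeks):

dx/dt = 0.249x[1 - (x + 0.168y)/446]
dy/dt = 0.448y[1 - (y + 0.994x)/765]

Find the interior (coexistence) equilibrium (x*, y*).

Setting both brackets to zero gives the nullclines x + 0.168y = 446 and 0.994x + y = 765.
Substituting y = 765 - 0.994x into the first: x(1 - 0.168·0.994) = 446 - 0.168·765.
So x* = 317/0.833 = 381, and then y* = 765 - 0.994·381 = 386.

x* ≈ 381, y* ≈ 386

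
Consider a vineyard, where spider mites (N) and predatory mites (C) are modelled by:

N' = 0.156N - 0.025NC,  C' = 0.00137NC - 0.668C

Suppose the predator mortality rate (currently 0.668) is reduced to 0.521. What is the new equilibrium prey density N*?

N* ≈ 380

At the interior fixed point, setting dC/dt = 0 with C > 0 fixes N* = (predator death rate)/(NC coefficient) — independent of the other coefficients.
With the change, N* = 0.521/0.00137 = 380; it falls from 488.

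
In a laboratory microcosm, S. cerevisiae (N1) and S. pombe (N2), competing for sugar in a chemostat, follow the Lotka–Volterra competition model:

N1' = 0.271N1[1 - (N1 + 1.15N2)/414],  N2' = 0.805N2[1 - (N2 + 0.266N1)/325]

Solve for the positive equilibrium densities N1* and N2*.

N1* ≈ 58, N2* ≈ 310

Setting both brackets to zero gives the nullclines N1 + 1.15N2 = 414 and 0.266N1 + N2 = 325.
Substituting N2 = 325 - 0.266N1 into the first: N1(1 - 1.15·0.266) = 414 - 1.15·325.
So N1* = 40.3/0.694 = 58, and then N2* = 325 - 0.266·58 = 310.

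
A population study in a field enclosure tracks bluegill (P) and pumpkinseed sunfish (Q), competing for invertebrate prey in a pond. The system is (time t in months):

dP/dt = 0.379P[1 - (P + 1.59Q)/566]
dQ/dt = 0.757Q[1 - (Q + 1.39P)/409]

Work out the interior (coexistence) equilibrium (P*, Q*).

P* ≈ 69.7, Q* ≈ 312

Setting both brackets to zero gives the nullclines P + 1.59Q = 566 and 1.39P + Q = 409.
Substituting Q = 409 - 1.39P into the first: P(1 - 1.59·1.39) = 566 - 1.59·409.
So P* = -84.3/-1.21 = 69.7, and then Q* = 409 - 1.39·69.7 = 312.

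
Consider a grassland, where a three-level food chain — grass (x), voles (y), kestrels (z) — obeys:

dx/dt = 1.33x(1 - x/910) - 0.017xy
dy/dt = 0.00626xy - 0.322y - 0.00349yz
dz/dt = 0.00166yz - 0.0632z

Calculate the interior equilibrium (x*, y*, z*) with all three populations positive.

From dz/dt = 0: 0.00166y* = 0.0632, so y* = 38.1.
From dx/dt = 0: 1.33(1 - x*/910) = 0.017·38.1, giving x* = 910·(1 - 0.487) = 467.
From dy/dt = 0: 0.00626·467 - 0.322 = 0.00349z*, so z* = 2.6/0.00349 = 746.

x* ≈ 467, y* ≈ 38.1, z* ≈ 746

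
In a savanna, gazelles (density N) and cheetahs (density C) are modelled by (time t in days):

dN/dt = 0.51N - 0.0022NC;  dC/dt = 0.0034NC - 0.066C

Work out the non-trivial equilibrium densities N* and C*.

Set dC/dt = 0 with C > 0: 0.0034N - 0.066 = 0, so N* = 0.066/0.0034 = 19.4.
Set dN/dt = 0 with N > 0: 0.51 - 0.0022C = 0, so C* = 0.51/0.0022 = 232.

N* ≈ 19.4, C* ≈ 232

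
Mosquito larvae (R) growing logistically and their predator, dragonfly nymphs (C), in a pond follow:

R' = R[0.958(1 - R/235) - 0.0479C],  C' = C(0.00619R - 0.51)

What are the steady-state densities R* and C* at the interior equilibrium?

R* ≈ 82.4, C* ≈ 13

From dC/dt = 0 with C > 0: 0.00619R* = 0.51, so R* = 82.4.
Substitute into dR/dt = 0: 0.958(1 - 82.4/235) = 0.0479C*.
The bracket is 0.649, giving C* = 0.622/0.0479 = 13.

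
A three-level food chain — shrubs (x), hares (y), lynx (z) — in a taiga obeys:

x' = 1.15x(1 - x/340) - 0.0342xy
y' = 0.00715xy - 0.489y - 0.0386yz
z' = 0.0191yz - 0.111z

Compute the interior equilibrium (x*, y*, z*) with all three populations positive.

From dz/dt = 0: 0.0191y* = 0.111, so y* = 5.81.
From dx/dt = 0: 1.15(1 - x*/340) = 0.0342·5.81, giving x* = 340·(1 - 0.173) = 281.
From dy/dt = 0: 0.00715·281 - 0.489 = 0.0386z*, so z* = 1.52/0.0386 = 39.4.

x* ≈ 281, y* ≈ 5.81, z* ≈ 39.4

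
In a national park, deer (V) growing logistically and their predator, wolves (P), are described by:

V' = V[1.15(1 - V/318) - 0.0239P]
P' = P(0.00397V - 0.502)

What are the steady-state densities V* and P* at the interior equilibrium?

From dP/dt = 0 with P > 0: 0.00397V* = 0.502, so V* = 126.
Substitute into dV/dt = 0: 1.15(1 - 126/318) = 0.0239P*.
The bracket is 0.602, giving P* = 0.693/0.0239 = 29.

V* ≈ 126, P* ≈ 29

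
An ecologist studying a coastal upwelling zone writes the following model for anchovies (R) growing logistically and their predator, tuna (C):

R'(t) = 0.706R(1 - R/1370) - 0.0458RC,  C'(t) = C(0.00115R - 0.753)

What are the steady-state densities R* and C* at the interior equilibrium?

From dC/dt = 0 with C > 0: 0.00115R* = 0.753, so R* = 655.
Substitute into dR/dt = 0: 0.706(1 - 655/1370) = 0.0458C*.
The bracket is 0.522, giving C* = 0.369/0.0458 = 8.05.

R* ≈ 655, C* ≈ 8.05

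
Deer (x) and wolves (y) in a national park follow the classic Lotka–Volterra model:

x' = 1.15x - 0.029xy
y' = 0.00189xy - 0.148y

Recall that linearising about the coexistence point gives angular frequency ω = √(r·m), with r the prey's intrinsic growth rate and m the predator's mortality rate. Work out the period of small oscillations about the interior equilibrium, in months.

T ≈ 15.2 months

Here r = 1.15 and m = 0.148, so r·m = 0.17.
ω = √0.17 = 0.413 per month, hence T = 2π/ω ≈ 15.2 months.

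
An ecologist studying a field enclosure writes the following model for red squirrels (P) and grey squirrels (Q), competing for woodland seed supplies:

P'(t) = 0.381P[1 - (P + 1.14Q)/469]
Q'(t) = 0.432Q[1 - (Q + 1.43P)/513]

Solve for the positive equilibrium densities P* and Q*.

Setting both brackets to zero gives the nullclines P + 1.14Q = 469 and 1.43P + Q = 513.
Substituting Q = 513 - 1.43P into the first: P(1 - 1.14·1.43) = 469 - 1.14·513.
So P* = -116/-0.63 = 184, and then Q* = 513 - 1.43·184 = 250.

P* ≈ 184, Q* ≈ 250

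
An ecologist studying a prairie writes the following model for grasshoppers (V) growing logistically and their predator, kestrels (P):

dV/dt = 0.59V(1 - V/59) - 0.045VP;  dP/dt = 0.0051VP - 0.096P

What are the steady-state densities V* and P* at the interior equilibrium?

From dP/dt = 0 with P > 0: 0.0051V* = 0.096, so V* = 18.8.
Substitute into dV/dt = 0: 0.59(1 - 18.8/59) = 0.045P*.
The bracket is 0.681, giving P* = 0.402/0.045 = 8.93.

V* ≈ 18.8, P* ≈ 8.93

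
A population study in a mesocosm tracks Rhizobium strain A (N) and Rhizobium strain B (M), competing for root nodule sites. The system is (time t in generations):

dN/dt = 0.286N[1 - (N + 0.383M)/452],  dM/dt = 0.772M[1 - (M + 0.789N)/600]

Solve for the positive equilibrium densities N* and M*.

Setting both brackets to zero gives the nullclines N + 0.383M = 452 and 0.789N + M = 600.
Substituting M = 600 - 0.789N into the first: N(1 - 0.383·0.789) = 452 - 0.383·600.
So N* = 222/0.698 = 318, and then M* = 600 - 0.789·318 = 349.

N* ≈ 318, M* ≈ 349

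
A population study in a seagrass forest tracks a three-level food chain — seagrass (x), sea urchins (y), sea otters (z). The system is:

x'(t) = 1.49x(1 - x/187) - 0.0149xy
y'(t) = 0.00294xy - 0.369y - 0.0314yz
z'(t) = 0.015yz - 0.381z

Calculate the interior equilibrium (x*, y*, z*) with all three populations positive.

x* ≈ 140, y* ≈ 25.4, z* ≈ 1.31

From dz/dt = 0: 0.015y* = 0.381, so y* = 25.4.
From dx/dt = 0: 1.49(1 - x*/187) = 0.0149·25.4, giving x* = 187·(1 - 0.254) = 140.
From dy/dt = 0: 0.00294·140 - 0.369 = 0.0314z*, so z* = 0.0411/0.0314 = 1.31.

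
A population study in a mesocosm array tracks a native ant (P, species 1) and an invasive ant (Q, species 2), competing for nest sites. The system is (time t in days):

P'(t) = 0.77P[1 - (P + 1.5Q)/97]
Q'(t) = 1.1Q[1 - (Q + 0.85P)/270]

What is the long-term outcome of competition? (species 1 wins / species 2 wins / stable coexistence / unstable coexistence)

Compare the nullcline intercepts: K1/α12 = 97/1.5 = 64.7 < K2 = 270; K2/α21 = 270/0.85 = 318 > K1 = 97.
Since the inequalities point opposite ways, species 2 can invade but species 1 cannot.

species 2 excludes species 1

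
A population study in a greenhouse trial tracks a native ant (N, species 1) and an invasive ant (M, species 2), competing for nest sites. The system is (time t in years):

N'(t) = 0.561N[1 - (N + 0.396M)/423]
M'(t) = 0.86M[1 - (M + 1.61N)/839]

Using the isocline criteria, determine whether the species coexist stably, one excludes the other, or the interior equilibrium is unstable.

stable coexistence

Compare the nullcline intercepts: K1/α12 = 423/0.396 = 1070 > K2 = 839; K2/α21 = 839/1.61 = 521 > K1 = 423.
Since both inequalities hold, each species can invade when rare, so the interior equilibrium is stable.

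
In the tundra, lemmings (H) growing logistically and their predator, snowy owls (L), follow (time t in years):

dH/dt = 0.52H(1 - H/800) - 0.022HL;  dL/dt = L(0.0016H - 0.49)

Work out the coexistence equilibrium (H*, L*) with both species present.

From dL/dt = 0 with L > 0: 0.0016H* = 0.49, so H* = 306.
Substitute into dH/dt = 0: 0.52(1 - 306/800) = 0.022L*.
The bracket is 0.617, giving L* = 0.321/0.022 = 14.6.

H* ≈ 306, L* ≈ 14.6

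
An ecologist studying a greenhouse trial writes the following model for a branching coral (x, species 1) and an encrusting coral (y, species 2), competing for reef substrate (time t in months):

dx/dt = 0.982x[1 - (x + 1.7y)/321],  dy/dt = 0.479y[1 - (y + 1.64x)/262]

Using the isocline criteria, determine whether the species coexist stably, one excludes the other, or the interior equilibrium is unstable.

unstable coexistence (outcome depends on initial conditions)

Compare the nullcline intercepts: K1/α12 = 321/1.7 = 189 < K2 = 262; K2/α21 = 262/1.64 = 160 < K1 = 321.
Since both are reversed, neither can invade when rare; the interior point is a saddle.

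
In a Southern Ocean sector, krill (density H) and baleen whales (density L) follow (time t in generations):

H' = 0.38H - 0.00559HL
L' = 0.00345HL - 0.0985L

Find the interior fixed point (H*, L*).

Set dL/dt = 0 with L > 0: 0.00345H - 0.0985 = 0, so H* = 0.0985/0.00345 = 28.6.
Set dH/dt = 0 with H > 0: 0.38 - 0.00559L = 0, so L* = 0.38/0.00559 = 68.

H* ≈ 28.6, L* ≈ 68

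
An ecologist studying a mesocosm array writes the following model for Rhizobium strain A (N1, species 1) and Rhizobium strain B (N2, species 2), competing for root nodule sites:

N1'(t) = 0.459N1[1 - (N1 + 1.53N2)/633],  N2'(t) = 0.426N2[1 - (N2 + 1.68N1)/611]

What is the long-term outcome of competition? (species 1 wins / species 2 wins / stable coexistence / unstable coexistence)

Compare the nullcline intercepts: K1/α12 = 633/1.53 = 414 < K2 = 611; K2/α21 = 611/1.68 = 364 < K1 = 633.
Since both are reversed, neither can invade when rare; the interior point is a saddle.

unstable coexistence (outcome depends on initial conditions)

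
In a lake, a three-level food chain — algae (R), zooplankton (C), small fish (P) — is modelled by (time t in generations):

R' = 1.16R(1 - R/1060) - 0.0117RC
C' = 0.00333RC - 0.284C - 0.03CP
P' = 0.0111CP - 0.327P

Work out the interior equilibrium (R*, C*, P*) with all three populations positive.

From dP/dt = 0: 0.0111C* = 0.327, so C* = 29.5.
From dR/dt = 0: 1.16(1 - R*/1060) = 0.0117·29.5, giving R* = 1060·(1 - 0.297) = 745.
From dC/dt = 0: 0.00333·745 - 0.284 = 0.03P*, so P* = 2.2/0.03 = 73.2.

R* ≈ 745, C* ≈ 29.5, P* ≈ 73.2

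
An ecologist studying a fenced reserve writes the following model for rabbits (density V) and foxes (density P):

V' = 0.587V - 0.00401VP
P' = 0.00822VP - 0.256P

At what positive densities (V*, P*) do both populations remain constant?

Set dP/dt = 0 with P > 0: 0.00822V - 0.256 = 0, so V* = 0.256/0.00822 = 31.1.
Set dV/dt = 0 with V > 0: 0.587 - 0.00401P = 0, so P* = 0.587/0.00401 = 146.

V* ≈ 31.1, P* ≈ 146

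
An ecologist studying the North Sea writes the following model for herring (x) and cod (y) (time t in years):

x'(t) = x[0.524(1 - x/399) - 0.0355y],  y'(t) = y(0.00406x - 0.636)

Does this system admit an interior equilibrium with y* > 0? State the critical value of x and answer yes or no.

The predator equation gives dy/dt > 0 only when x > 0.636/0.00406 = 157.
Without the predator, x → K = 399. Since 399 > 157, the predator can invade and persist.

Threshold x = 157; K > 157, so yes, the predator persists.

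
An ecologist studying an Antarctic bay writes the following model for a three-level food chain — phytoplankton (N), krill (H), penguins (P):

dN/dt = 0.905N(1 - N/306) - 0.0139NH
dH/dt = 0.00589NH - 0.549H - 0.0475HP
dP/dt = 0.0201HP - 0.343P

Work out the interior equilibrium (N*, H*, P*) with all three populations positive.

From dP/dt = 0: 0.0201H* = 0.343, so H* = 17.1.
From dN/dt = 0: 0.905(1 - N*/306) = 0.0139·17.1, giving N* = 306·(1 - 0.262) = 226.
From dH/dt = 0: 0.00589·226 - 0.549 = 0.0475P*, so P* = 0.781/0.0475 = 16.4.

N* ≈ 226, H* ≈ 17.1, P* ≈ 16.4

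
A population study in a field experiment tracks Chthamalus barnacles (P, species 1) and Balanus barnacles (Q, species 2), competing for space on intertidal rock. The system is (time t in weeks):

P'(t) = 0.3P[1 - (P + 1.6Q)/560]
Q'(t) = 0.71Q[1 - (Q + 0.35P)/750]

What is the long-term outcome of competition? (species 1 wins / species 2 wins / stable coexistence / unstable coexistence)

Compare the nullcline intercepts: K1/α12 = 560/1.6 = 350 < K2 = 750; K2/α21 = 750/0.35 = 2140 > K1 = 560.
Since the inequalities point opposite ways, species 2 can invade but species 1 cannot.

species 2 excludes species 1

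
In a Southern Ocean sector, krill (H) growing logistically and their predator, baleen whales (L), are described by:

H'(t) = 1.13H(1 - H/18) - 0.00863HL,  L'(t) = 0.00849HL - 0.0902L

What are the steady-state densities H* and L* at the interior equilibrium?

From dL/dt = 0 with L > 0: 0.00849H* = 0.0902, so H* = 10.6.
Substitute into dH/dt = 0: 1.13(1 - 10.6/18) = 0.00863L*.
The bracket is 0.41, giving L* = 0.463/0.00863 = 53.7.

H* ≈ 10.6, L* ≈ 53.7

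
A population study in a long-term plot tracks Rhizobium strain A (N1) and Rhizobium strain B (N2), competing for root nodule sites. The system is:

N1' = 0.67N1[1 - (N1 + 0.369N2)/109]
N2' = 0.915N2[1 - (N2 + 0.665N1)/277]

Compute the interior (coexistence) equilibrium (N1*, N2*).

Setting both brackets to zero gives the nullclines N1 + 0.369N2 = 109 and 0.665N1 + N2 = 277.
Substituting N2 = 277 - 0.665N1 into the first: N1(1 - 0.369·0.665) = 109 - 0.369·277.
So N1* = 6.79/0.755 = 8.99, and then N2* = 277 - 0.665·8.99 = 271.

N1* ≈ 8.99, N2* ≈ 271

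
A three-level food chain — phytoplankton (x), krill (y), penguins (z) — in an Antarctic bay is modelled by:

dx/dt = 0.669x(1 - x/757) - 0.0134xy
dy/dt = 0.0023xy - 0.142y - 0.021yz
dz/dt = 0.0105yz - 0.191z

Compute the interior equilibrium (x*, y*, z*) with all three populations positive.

From dz/dt = 0: 0.0105y* = 0.191, so y* = 18.2.
From dx/dt = 0: 0.669(1 - x*/757) = 0.0134·18.2, giving x* = 757·(1 - 0.364) = 481.
From dy/dt = 0: 0.0023·481 - 0.142 = 0.021z*, so z* = 0.965/0.021 = 45.9.

x* ≈ 481, y* ≈ 18.2, z* ≈ 45.9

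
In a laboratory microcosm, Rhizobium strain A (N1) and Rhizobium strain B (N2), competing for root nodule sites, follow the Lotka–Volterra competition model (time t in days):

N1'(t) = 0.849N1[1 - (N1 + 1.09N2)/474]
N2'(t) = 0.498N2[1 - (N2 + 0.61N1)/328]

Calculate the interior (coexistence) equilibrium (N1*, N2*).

N1* ≈ 348, N2* ≈ 116

Setting both brackets to zero gives the nullclines N1 + 1.09N2 = 474 and 0.61N1 + N2 = 328.
Substituting N2 = 328 - 0.61N1 into the first: N1(1 - 1.09·0.61) = 474 - 1.09·328.
So N1* = 116/0.335 = 348, and then N2* = 328 - 0.61·348 = 116.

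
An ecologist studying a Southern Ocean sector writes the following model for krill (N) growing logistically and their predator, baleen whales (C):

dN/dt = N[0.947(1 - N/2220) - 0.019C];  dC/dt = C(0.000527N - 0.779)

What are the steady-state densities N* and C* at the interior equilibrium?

N* ≈ 1480, C* ≈ 16.7

From dC/dt = 0 with C > 0: 0.000527N* = 0.779, so N* = 1480.
Substitute into dN/dt = 0: 0.947(1 - 1480/2220) = 0.019C*.
The bracket is 0.334, giving C* = 0.316/0.019 = 16.7.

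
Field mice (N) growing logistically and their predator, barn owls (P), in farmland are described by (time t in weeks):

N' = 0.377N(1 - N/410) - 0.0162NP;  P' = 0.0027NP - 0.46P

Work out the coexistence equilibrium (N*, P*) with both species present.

N* ≈ 170, P* ≈ 13.6

From dP/dt = 0 with P > 0: 0.0027N* = 0.46, so N* = 170.
Substitute into dN/dt = 0: 0.377(1 - 170/410) = 0.0162P*.
The bracket is 0.584, giving P* = 0.22/0.0162 = 13.6.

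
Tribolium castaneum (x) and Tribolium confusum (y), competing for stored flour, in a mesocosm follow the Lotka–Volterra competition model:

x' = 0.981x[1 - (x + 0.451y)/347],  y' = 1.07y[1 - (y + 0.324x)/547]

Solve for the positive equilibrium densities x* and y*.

x* ≈ 117, y* ≈ 509

Setting both brackets to zero gives the nullclines x + 0.451y = 347 and 0.324x + y = 547.
Substituting y = 547 - 0.324x into the first: x(1 - 0.451·0.324) = 347 - 0.451·547.
So x* = 100/0.854 = 117, and then y* = 547 - 0.324·117 = 509.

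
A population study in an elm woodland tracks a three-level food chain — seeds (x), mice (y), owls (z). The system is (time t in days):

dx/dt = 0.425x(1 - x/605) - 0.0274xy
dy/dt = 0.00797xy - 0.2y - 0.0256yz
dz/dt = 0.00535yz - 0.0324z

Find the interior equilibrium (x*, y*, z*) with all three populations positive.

From dz/dt = 0: 0.00535y* = 0.0324, so y* = 6.06.
From dx/dt = 0: 0.425(1 - x*/605) = 0.0274·6.06, giving x* = 605·(1 - 0.39) = 369.
From dy/dt = 0: 0.00797·369 - 0.2 = 0.0256z*, so z* = 2.74/0.0256 = 107.

x* ≈ 369, y* ≈ 6.06, z* ≈ 107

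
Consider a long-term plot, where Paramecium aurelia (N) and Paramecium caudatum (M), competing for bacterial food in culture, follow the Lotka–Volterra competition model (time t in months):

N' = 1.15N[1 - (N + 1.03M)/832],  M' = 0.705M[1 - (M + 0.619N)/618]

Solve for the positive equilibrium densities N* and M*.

N* ≈ 539, M* ≈ 284

Setting both brackets to zero gives the nullclines N + 1.03M = 832 and 0.619N + M = 618.
Substituting M = 618 - 0.619N into the first: N(1 - 1.03·0.619) = 832 - 1.03·618.
So N* = 195/0.362 = 539, and then M* = 618 - 0.619·539 = 284.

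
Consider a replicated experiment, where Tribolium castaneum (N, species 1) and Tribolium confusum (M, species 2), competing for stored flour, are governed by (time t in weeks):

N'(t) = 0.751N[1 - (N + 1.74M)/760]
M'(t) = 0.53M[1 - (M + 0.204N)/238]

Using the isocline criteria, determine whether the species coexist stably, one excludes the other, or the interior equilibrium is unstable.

stable coexistence

Compare the nullcline intercepts: K1/α12 = 760/1.74 = 437 > K2 = 238; K2/α21 = 238/0.204 = 1170 > K1 = 760.
Since both inequalities hold, each species can invade when rare, so the interior equilibrium is stable.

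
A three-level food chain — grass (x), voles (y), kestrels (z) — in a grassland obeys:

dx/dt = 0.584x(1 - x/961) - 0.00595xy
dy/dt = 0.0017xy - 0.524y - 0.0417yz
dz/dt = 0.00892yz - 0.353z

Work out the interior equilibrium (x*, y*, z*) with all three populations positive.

x* ≈ 574, y* ≈ 39.6, z* ≈ 10.8

From dz/dt = 0: 0.00892y* = 0.353, so y* = 39.6.
From dx/dt = 0: 0.584(1 - x*/961) = 0.00595·39.6, giving x* = 961·(1 - 0.403) = 574.
From dy/dt = 0: 0.0017·574 - 0.524 = 0.0417z*, so z* = 0.451/0.0417 = 10.8.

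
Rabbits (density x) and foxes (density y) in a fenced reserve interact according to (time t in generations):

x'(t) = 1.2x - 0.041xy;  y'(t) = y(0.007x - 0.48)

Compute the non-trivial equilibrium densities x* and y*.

Set dy/dt = 0 with y > 0: 0.007x - 0.48 = 0, so x* = 0.48/0.007 = 68.6.
Set dx/dt = 0 with x > 0: 1.2 - 0.041y = 0, so y* = 1.2/0.041 = 29.3.

x* ≈ 68.6, y* ≈ 29.3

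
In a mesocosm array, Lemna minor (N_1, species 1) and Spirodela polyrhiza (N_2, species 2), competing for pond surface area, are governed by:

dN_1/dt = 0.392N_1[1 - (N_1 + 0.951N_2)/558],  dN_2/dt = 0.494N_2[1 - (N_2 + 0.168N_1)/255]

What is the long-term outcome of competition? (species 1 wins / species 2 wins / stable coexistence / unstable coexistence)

stable coexistence

Compare the nullcline intercepts: K1/α12 = 558/0.951 = 587 > K2 = 255; K2/α21 = 255/0.168 = 1520 > K1 = 558.
Since both inequalities hold, each species can invade when rare, so the interior equilibrium is stable.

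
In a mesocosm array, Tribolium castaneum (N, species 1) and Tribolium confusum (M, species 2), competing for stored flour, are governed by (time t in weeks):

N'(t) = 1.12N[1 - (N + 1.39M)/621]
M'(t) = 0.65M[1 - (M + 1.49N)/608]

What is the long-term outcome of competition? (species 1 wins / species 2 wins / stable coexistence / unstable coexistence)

unstable coexistence (outcome depends on initial conditions)

Compare the nullcline intercepts: K1/α12 = 621/1.39 = 447 < K2 = 608; K2/α21 = 608/1.49 = 408 < K1 = 621.
Since both are reversed, neither can invade when rare; the interior point is a saddle.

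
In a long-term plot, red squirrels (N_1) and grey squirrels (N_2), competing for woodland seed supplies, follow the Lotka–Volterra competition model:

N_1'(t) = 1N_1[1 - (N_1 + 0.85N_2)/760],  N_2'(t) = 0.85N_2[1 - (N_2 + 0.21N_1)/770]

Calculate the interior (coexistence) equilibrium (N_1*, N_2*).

N_1* ≈ 128, N_2* ≈ 743

Setting both brackets to zero gives the nullclines N_1 + 0.85N_2 = 760 and 0.21N_1 + N_2 = 770.
Substituting N_2 = 770 - 0.21N_1 into the first: N_1(1 - 0.85·0.21) = 760 - 0.85·770.
So N_1* = 106/0.822 = 128, and then N_2* = 770 - 0.21·128 = 743.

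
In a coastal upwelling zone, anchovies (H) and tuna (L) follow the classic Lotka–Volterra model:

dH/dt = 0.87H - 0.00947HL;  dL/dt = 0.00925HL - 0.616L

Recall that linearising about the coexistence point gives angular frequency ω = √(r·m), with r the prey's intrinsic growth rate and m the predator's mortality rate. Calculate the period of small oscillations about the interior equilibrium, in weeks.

Here r = 0.87 and m = 0.616, so r·m = 0.536.
ω = √0.536 = 0.732 per week, hence T = 2π/ω ≈ 8.58 weeks.

T ≈ 8.58 weeks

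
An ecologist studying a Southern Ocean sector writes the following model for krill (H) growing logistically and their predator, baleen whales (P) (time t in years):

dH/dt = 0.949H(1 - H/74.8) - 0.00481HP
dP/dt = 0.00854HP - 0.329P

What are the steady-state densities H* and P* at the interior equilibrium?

From dP/dt = 0 with P > 0: 0.00854H* = 0.329, so H* = 38.5.
Substitute into dH/dt = 0: 0.949(1 - 38.5/74.8) = 0.00481P*.
The bracket is 0.485, giving P* = 0.46/0.00481 = 95.7.

H* ≈ 38.5, P* ≈ 95.7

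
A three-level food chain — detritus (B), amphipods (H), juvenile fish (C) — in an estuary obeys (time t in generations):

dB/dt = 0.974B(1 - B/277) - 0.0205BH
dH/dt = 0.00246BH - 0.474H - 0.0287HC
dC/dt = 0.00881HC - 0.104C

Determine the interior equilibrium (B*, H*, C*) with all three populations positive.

B* ≈ 208, H* ≈ 11.8, C* ≈ 1.33

From dC/dt = 0: 0.00881H* = 0.104, so H* = 11.8.
From dB/dt = 0: 0.974(1 - B*/277) = 0.0205·11.8, giving B* = 277·(1 - 0.248) = 208.
From dH/dt = 0: 0.00246·208 - 0.474 = 0.0287C*, so C* = 0.0381/0.0287 = 1.33.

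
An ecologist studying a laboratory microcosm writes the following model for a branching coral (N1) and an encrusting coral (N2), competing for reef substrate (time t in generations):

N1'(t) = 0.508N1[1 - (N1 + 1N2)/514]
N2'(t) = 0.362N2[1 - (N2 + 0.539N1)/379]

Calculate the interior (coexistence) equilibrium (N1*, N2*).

Setting both brackets to zero gives the nullclines N1 + 1N2 = 514 and 0.539N1 + N2 = 379.
Substituting N2 = 379 - 0.539N1 into the first: N1(1 - 1·0.539) = 514 - 1·379.
So N1* = 135/0.461 = 293, and then N2* = 379 - 0.539·293 = 221.

N1* ≈ 293, N2* ≈ 221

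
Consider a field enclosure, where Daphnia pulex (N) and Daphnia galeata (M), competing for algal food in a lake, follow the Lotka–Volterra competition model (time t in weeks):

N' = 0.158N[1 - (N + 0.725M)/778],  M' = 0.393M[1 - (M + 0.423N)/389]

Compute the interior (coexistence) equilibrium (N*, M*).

Setting both brackets to zero gives the nullclines N + 0.725M = 778 and 0.423N + M = 389.
Substituting M = 389 - 0.423N into the first: N(1 - 0.725·0.423) = 778 - 0.725·389.
So N* = 496/0.693 = 715, and then M* = 389 - 0.423·715 = 86.4.

N* ≈ 715, M* ≈ 86.4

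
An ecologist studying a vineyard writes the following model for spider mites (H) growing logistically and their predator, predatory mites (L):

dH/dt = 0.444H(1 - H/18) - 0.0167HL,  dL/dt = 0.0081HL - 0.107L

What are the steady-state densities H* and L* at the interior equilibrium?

H* ≈ 13.2, L* ≈ 7.08

From dL/dt = 0 with L > 0: 0.0081H* = 0.107, so H* = 13.2.
Substitute into dH/dt = 0: 0.444(1 - 13.2/18) = 0.0167L*.
The bracket is 0.266, giving L* = 0.118/0.0167 = 7.08.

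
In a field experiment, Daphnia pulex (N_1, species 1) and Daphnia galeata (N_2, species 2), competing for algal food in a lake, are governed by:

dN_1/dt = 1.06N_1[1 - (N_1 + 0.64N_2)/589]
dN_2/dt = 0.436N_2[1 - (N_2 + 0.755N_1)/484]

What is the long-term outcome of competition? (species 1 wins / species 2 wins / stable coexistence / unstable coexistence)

Compare the nullcline intercepts: K1/α12 = 589/0.64 = 920 > K2 = 484; K2/α21 = 484/0.755 = 641 > K1 = 589.
Since both inequalities hold, each species can invade when rare, so the interior equilibrium is stable.

stable coexistence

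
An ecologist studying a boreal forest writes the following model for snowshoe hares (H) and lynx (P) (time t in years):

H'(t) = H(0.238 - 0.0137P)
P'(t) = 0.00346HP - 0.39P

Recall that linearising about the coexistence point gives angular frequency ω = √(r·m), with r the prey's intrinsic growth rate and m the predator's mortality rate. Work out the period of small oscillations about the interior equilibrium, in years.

T ≈ 20.6 years

Here r = 0.238 and m = 0.39, so r·m = 0.0928.
ω = √0.0928 = 0.305 per year, hence T = 2π/ω ≈ 20.6 years.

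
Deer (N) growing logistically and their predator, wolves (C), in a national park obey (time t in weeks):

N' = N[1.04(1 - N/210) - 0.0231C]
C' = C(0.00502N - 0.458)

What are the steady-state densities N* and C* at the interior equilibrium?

N* ≈ 91.2, C* ≈ 25.5

From dC/dt = 0 with C > 0: 0.00502N* = 0.458, so N* = 91.2.
Substitute into dN/dt = 0: 1.04(1 - 91.2/210) = 0.0231C*.
The bracket is 0.566, giving C* = 0.588/0.0231 = 25.5.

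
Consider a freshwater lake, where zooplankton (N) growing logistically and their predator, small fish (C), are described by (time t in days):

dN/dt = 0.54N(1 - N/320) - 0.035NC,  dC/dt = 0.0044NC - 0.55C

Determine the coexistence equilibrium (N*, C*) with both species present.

N* ≈ 125, C* ≈ 9.4

From dC/dt = 0 with C > 0: 0.0044N* = 0.55, so N* = 125.
Substitute into dN/dt = 0: 0.54(1 - 125/320) = 0.035C*.
The bracket is 0.609, giving C* = 0.329/0.035 = 9.4.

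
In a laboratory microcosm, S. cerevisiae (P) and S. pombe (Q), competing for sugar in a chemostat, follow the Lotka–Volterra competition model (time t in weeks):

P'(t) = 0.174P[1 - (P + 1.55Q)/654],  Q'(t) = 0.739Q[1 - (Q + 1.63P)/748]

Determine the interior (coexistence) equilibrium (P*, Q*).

Setting both brackets to zero gives the nullclines P + 1.55Q = 654 and 1.63P + Q = 748.
Substituting Q = 748 - 1.63P into the first: P(1 - 1.55·1.63) = 654 - 1.55·748.
So P* = -505/-1.53 = 331, and then Q* = 748 - 1.63·331 = 208.

P* ≈ 331, Q* ≈ 208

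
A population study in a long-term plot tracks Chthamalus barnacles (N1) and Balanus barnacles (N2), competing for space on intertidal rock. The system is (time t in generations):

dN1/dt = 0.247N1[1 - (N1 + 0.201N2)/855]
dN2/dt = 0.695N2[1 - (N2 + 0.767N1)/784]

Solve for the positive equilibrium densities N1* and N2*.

N1* ≈ 825, N2* ≈ 152

Setting both brackets to zero gives the nullclines N1 + 0.201N2 = 855 and 0.767N1 + N2 = 784.
Substituting N2 = 784 - 0.767N1 into the first: N1(1 - 0.201·0.767) = 855 - 0.201·784.
So N1* = 697/0.846 = 825, and then N2* = 784 - 0.767·825 = 152.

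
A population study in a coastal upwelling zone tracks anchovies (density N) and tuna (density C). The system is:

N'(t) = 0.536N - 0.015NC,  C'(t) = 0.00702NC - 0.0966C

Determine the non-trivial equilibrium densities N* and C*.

Set dC/dt = 0 with C > 0: 0.00702N - 0.0966 = 0, so N* = 0.0966/0.00702 = 13.8.
Set dN/dt = 0 with N > 0: 0.536 - 0.015C = 0, so C* = 0.536/0.015 = 35.7.

N* ≈ 13.8, C* ≈ 35.7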